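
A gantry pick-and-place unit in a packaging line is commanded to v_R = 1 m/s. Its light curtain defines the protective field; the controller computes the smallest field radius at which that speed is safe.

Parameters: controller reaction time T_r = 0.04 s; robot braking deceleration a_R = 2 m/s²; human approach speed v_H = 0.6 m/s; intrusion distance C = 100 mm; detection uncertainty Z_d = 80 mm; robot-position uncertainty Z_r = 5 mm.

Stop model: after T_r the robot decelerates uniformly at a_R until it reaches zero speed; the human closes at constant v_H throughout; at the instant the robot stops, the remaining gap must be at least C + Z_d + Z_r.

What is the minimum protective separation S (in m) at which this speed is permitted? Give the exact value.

stop time T_s = 1/2 = 0.5000 s
robot in T_r: 1.0000·0.0400 = 0.0400 m
robot covers 1.0000·0.5000 − ½·2.0000·0.5000² = 0.2500 m while stopping
person approaches 0.6000·(0.0400+0.5000) = 0.3240 m
residual clearance needed = 0.1000+0.0800+0.0050 = 0.1850 m
S_min ≈ 0.0400+0.2500+0.3240+0.1850  ⇒  S_min = 799/1000 m

S_min = 799/1000 m = 0.7990 m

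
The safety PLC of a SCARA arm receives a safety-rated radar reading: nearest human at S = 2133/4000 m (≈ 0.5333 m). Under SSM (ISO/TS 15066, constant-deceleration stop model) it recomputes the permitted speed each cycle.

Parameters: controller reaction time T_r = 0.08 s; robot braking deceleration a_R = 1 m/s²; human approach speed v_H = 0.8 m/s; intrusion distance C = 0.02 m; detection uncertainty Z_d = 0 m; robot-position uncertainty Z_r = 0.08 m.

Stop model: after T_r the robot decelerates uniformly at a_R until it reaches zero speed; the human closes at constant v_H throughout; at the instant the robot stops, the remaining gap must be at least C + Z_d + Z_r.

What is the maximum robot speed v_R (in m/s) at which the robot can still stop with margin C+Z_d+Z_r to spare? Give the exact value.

collect terms ⇒ (1/2)·v_R² + (22/25)·v_R + (-1477/4000) = 0
  disc = (22/25)² − 4·(1/2)·(-1477/4000) = 15129/10000 ; √disc = 123/100
  v_R = (−(22/25) + 123/100) / (2·(1/2)) = 7/20 m/s
check:
T_s = v_R/a_R = (7/20)/1 = 0.3500 s
robot in T_r: 0.3500·0.0800 = 0.0280 m
robot under decel: 0.3500²/(2·1.0000) = 0.0612 m
human closes 0.8000·0.4300 = 0.3440 m
residual clearance needed = 0.0200+0.0000+0.0800 = 0.1000 m
sum ≈ 0.0280+0.0612+0.3440+0.1000 ≈ 0.5333 m = S ✓

v_R_max = 7/20 m/s = 0.3500 m/s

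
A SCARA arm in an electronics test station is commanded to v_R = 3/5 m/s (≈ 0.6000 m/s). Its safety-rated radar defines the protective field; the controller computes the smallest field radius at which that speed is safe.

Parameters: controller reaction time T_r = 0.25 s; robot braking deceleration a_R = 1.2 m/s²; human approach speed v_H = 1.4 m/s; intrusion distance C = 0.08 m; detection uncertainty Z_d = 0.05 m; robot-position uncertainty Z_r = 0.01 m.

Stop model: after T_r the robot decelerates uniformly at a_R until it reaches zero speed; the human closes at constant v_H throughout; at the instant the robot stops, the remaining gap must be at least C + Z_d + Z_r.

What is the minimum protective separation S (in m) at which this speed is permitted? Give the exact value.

S_min = 149/100 m = 1.4900 m

braking lasts T_s = (3/5)/(6/5) = 0.5000 s
robot in T_r: 0.6000·0.2500 = 0.1500 m
braking distance = 0.6000²/(2·1.2000) = 0.1500 m
human over T_r+T_s: 1.4000·(0.2500+0.5000) = 1.0500 m
C+Z_d+Z_r = 0.0800+0.0500+0.0100 = 0.1400 m
S_min ≈ 0.1500+0.1500+1.0500+0.1400  ⇒  S_min = 149/100 m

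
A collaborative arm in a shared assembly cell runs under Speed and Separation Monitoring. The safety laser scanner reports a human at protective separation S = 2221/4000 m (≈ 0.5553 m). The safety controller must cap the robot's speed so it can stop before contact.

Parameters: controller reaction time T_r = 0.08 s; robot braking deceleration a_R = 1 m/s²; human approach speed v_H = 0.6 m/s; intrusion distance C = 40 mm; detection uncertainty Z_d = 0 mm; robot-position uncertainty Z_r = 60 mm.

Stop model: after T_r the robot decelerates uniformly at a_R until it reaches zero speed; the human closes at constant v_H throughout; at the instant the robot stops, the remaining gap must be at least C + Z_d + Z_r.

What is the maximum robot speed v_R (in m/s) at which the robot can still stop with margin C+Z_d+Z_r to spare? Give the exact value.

v_R_max = 9/20 m/s = 0.4500 m/s

quadratic (1/2)·v² + (17/25)·v + (-1629/4000) = 0
  disc = (17/25)² − 4·(1/2)·(-1629/4000) = 12769/10000 ; √disc = 113/100
  v_R = (−(17/25) + 113/100) / (2·(1/2)) = 9/20 m/s
check:
T_s = v_R/a_R = (9/20)/1 = 0.4500 s
reaction-phase robot travel = 0.4500·0.0800 = 0.0360 m
robot covers 0.4500·0.4500 − ½·1.0000·0.4500² = 0.1013 m while stopping
human over T_r+T_s: 0.6000·(0.0800+0.4500) = 0.3180 m
residual clearance needed = 0.0400+0.0000+0.0600 = 0.1000 m
sum ≈ 0.0360+0.1013+0.3180+0.1000 ≈ 0.5553 m = S ✓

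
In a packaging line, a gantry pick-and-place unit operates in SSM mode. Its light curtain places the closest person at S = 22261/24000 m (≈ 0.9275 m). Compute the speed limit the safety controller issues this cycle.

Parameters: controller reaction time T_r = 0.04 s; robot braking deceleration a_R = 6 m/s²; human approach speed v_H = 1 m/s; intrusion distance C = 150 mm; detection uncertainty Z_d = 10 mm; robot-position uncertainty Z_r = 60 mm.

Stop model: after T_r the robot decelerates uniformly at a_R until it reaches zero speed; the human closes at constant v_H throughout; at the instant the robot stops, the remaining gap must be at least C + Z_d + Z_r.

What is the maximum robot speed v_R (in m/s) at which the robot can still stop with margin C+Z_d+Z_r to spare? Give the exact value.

at the boundary: (1/12)·v² + (31/150)·v + (-16021/24000) = 0
  disc = (31/150)² − 4·(1/12)·(-16021/24000) = 10609/40000 ; √disc = 103/200
  v_R = (−(31/150) + 103/200) / (2·(1/12)) = 37/20 m/s
check:
stop time T_s = (37/20)/6 = 0.3083 s
robot covers v_R·T_r = 1.8500·0.0400 = 0.0740 m before braking
braking distance = 1.8500²/(2·6.0000) = 0.2852 m
human over T_r+T_s: 1.0000·(0.0400+0.3083) = 0.3483 m
residual clearance needed = 0.1500+0.0100+0.0600 = 0.2200 m
sum ≈ 0.0740+0.2852+0.3483+0.2200 ≈ 0.9275 m = S ✓

v_R_max = 37/20 m/s = 1.8500 m/s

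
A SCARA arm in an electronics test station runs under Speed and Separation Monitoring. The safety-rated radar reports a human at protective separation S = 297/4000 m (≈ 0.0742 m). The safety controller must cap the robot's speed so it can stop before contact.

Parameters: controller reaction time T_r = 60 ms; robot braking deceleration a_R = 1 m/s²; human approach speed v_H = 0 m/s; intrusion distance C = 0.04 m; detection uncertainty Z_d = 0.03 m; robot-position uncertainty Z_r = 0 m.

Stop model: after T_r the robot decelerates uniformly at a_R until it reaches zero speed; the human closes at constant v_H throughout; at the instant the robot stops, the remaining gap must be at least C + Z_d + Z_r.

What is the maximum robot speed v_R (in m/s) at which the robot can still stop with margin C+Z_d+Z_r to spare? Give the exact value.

collect terms ⇒ (1/2)·v_R² + (3/50)·v_R + (-17/4000) = 0
  disc = (3/50)² − 4·(1/2)·(-17/4000) = 121/10000 ; √disc = 11/100
  v_R = (−(3/50) + 11/100) / (2·(1/2)) = 1/20 m/s
check:
T_s = v_R/a_R = (1/20)/1 = 0.0500 s
robot covers v_R·T_r = 0.0500·0.0600 = 0.0030 m before braking
braking distance = 0.0500²/(2·1.0000) = 0.0013 m
person approaches 0.0000·(0.0600+0.0500) = 0.0000 m
margins: 0.0400+0.0300+0.0000 = 0.0700 m
sum ≈ 0.0030+0.0013+0.0000+0.0700 ≈ 0.0742 m = S ✓

v_R_max = 1/20 m/s = 0.0500 m/s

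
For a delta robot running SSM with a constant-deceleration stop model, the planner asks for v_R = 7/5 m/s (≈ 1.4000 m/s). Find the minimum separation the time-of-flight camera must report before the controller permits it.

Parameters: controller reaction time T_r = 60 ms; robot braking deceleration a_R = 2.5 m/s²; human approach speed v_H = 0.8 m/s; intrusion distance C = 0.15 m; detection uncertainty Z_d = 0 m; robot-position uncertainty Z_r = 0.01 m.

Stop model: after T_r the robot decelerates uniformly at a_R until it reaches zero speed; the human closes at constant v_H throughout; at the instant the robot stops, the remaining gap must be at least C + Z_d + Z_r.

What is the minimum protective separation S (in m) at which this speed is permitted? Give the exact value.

braking lasts T_s = (7/5)/(5/2) = 0.5600 s
reaction-phase robot travel = 1.4000·0.0600 = 0.0840 m
robot covers 1.4000·0.5600 − ½·2.5000·0.5600² = 0.3920 m while stopping
human over T_r+T_s: 0.8000·(0.0600+0.5600) = 0.4960 m
residual clearance needed = 0.1500+0.0000+0.0100 = 0.1600 m
S_min ≈ 0.0840+0.3920+0.4960+0.1600  ⇒  S_min = 283/250 m

S_min = 283/250 m = 1.1320 m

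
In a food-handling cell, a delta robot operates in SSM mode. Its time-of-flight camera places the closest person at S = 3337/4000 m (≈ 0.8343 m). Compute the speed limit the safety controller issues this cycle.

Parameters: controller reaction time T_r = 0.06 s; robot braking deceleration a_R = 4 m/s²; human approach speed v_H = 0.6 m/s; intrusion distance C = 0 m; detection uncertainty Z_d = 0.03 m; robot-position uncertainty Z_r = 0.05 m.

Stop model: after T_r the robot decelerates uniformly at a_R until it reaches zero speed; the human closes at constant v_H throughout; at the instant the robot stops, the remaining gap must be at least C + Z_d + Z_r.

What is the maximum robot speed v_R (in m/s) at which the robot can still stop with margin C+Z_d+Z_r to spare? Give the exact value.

collect terms ⇒ (1/8)·v_R² + (21/100)·v_R + (-2873/4000) = 0
  disc = (21/100)² − 4·(1/8)·(-2873/4000) = 16129/40000 ; √disc = 127/200
  v_R = (−(21/100) + 127/200) / (2·(1/8)) = 17/10 m/s
check:
braking lasts T_s = (17/10)/4 = 0.4250 s
reaction-phase robot travel = 1.7000·0.0600 = 0.1020 m
robot covers 1.7000·0.4250 − ½·4.0000·0.4250² = 0.3613 m while stopping
human closes 0.6000·0.4850 = 0.2910 m
margins: 0.0000+0.0300+0.0500 = 0.0800 m
sum ≈ 0.1020+0.3613+0.2910+0.0800 ≈ 0.8343 m = S ✓

v_R_max = 17/10 m/s = 1.7000 m/s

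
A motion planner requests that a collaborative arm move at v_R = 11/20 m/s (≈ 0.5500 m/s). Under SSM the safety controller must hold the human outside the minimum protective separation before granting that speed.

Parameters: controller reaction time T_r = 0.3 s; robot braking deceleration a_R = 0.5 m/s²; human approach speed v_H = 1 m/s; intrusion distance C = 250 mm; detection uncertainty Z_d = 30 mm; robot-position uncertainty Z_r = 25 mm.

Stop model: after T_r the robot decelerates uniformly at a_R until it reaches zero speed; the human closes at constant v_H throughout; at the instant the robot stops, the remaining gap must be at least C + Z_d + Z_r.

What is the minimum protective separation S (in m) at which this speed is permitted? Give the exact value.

S_min = 869/400 m = 2.1725 m

braking lasts T_s = (11/20)/(1/2) = 1.1000 s
robot in T_r: 0.5500·0.3000 = 0.1650 m
robot under decel: 0.5500²/(2·0.5000) = 0.3025 m
human closes 1.0000·1.4000 = 1.4000 m
margins: 0.2500+0.0300+0.0250 = 0.3050 m
S_min ≈ 0.1650+0.3025+1.4000+0.3050  ⇒  S_min = 869/400 m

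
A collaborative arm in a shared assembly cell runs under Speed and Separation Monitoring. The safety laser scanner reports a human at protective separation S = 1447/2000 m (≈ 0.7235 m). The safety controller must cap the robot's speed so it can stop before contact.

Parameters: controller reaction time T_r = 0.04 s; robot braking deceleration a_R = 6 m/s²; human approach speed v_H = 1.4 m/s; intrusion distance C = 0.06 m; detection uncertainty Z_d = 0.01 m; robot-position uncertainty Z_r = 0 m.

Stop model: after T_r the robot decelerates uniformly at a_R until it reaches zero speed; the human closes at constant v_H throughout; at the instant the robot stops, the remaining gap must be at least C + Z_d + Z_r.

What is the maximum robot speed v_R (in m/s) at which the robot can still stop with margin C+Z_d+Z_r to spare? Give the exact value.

at the boundary: (1/12)·v² + (41/150)·v + (-239/400) = 0
  disc = (41/150)² − 4·(1/12)·(-239/400) = 24649/90000 ; √disc = 157/300
  v_R = (−(41/150) + 157/300) / (2·(1/12)) = 3/2 m/s
check:
braking lasts T_s = (3/2)/6 = 0.2500 s
robot in T_r: 1.5000·0.0400 = 0.0600 m
robot under decel: 1.5000²/(2·6.0000) = 0.1875 m
person approaches 1.4000·(0.0400+0.2500) = 0.4060 m
residual clearance needed = 0.0600+0.0100+0.0000 = 0.0700 m
sum ≈ 0.0600+0.1875+0.4060+0.0700 ≈ 0.7235 m = S ✓

v_R_max = 3/2 m/s = 1.5000 m/s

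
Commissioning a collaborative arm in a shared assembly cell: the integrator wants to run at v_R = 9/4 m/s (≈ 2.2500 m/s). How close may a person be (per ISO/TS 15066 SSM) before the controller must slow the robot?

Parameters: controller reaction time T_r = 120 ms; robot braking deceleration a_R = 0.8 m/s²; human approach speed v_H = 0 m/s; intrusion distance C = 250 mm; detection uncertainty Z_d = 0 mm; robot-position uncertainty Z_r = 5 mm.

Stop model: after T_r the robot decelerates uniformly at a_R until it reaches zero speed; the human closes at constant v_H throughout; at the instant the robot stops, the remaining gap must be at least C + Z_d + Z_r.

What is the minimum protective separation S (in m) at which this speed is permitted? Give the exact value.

S_min = 2361/640 m = 3.6891 m

T_s = v_R/a_R = (9/4)/(4/5) = 2.8125 s
reaction-phase robot travel = 2.2500·0.1200 = 0.2700 m
robot covers 2.2500·2.8125 − ½·0.8000·2.8125² = 3.1641 m while stopping
human closes 0.0000·2.9325 = 0.0000 m
margins: 0.2500+0.0000+0.0050 = 0.2550 m
S_min ≈ 0.2700+3.1641+0.0000+0.2550  ⇒  S_min = 2361/640 m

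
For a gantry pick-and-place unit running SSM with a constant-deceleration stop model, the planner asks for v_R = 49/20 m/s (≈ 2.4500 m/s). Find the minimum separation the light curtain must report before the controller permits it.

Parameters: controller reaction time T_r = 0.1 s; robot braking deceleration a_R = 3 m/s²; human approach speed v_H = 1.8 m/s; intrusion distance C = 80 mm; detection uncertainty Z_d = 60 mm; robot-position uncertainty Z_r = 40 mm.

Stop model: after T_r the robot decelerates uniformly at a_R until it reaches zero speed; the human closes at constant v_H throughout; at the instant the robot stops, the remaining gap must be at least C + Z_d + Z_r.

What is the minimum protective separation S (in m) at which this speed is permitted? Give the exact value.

stop time T_s = (49/20)/3 = 0.8167 s
reaction-phase robot travel = 2.4500·0.1000 = 0.2450 m
robot covers 2.4500·0.8167 − ½·3.0000·0.8167² = 1.0004 m while stopping
human closes 1.8000·0.9167 = 1.6500 m
C+Z_d+Z_r = 0.0800+0.0600+0.0400 = 0.1800 m
S_min ≈ 0.2450+1.0004+1.6500+0.1800  ⇒  S_min = 7381/2400 m

S_min = 7381/2400 m = 3.0754 m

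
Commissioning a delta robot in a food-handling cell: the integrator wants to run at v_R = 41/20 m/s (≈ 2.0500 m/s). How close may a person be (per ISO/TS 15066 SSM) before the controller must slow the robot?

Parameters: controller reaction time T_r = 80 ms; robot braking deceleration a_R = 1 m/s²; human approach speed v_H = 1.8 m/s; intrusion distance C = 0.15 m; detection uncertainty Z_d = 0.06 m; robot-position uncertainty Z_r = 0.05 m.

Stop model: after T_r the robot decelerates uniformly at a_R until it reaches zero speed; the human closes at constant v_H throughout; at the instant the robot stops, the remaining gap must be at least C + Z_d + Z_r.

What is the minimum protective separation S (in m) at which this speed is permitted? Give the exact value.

S_min = 25437/4000 m = 6.3593 m

braking lasts T_s = (41/20)/1 = 2.0500 s
reaction-phase robot travel = 2.0500·0.0800 = 0.1640 m
robot under decel: 2.0500²/(2·1.0000) = 2.1012 m
human over T_r+T_s: 1.8000·(0.0800+2.0500) = 3.8340 m
margins: 0.1500+0.0600+0.0500 = 0.2600 m
S_min ≈ 0.1640+2.1012+3.8340+0.2600  ⇒  S_min = 25437/4000 m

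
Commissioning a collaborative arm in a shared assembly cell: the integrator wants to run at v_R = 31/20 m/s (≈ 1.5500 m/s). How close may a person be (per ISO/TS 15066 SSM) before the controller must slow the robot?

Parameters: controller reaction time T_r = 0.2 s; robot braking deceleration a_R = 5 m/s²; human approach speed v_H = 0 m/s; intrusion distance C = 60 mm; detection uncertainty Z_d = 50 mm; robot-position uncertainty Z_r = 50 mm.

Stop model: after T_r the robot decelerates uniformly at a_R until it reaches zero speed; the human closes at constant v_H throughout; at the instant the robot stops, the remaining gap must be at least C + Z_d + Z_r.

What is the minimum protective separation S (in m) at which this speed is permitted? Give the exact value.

braking lasts T_s = (31/20)/5 = 0.3100 s
robot in T_r: 1.5500·0.2000 = 0.3100 m
robot under decel: 1.5500²/(2·5.0000) = 0.2402 m
human over T_r+T_s: 0.0000·(0.2000+0.3100) = 0.0000 m
residual clearance needed = 0.0600+0.0500+0.0500 = 0.1600 m
S_min ≈ 0.3100+0.2402+0.0000+0.1600  ⇒  S_min = 2841/4000 m

S_min = 2841/4000 m = 0.7103 m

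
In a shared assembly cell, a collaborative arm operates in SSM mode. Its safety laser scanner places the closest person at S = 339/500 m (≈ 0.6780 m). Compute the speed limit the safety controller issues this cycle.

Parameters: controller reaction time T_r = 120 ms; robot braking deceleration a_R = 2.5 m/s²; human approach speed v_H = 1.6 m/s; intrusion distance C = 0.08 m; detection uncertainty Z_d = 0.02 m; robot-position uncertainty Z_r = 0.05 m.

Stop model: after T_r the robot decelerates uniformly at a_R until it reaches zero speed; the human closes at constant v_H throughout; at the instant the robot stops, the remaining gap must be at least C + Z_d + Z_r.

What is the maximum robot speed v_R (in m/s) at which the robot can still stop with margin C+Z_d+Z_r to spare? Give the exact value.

at the boundary: (1/5)·v² + (19/25)·v + (-42/125) = 0
  disc = (19/25)² − 4·(1/5)·(-42/125) = 529/625 ; √disc = 23/25
  v_R = (−(19/25) + 23/25) / (2·(1/5)) = 2/5 m/s
check:
stop time T_s = (2/5)/(5/2) = 0.1600 s
robot covers v_R·T_r = 0.4000·0.1200 = 0.0480 m before braking
robot covers 0.4000·0.1600 − ½·2.5000·0.1600² = 0.0320 m while stopping
human over T_r+T_s: 1.6000·(0.1200+0.1600) = 0.4480 m
C+Z_d+Z_r = 0.0800+0.0200+0.0500 = 0.1500 m
sum ≈ 0.0480+0.0320+0.4480+0.1500 ≈ 0.6780 m = S ✓

v_R_max = 2/5 m/s = 0.4000 m/s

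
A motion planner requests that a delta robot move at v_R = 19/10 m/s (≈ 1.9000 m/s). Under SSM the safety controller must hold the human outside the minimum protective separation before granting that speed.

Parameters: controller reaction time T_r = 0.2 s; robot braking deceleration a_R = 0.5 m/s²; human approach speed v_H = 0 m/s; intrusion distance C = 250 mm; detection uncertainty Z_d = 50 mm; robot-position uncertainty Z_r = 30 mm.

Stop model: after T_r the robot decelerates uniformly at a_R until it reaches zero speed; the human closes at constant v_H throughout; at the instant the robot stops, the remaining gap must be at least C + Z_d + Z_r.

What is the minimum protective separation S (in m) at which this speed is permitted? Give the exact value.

stop time T_s = (19/10)/(1/2) = 3.8000 s
reaction-phase robot travel = 1.9000·0.2000 = 0.3800 m
braking distance = 1.9000²/(2·0.5000) = 3.6100 m
human closes 0.0000·4.0000 = 0.0000 m
C+Z_d+Z_r = 0.2500+0.0500+0.0300 = 0.3300 m
S_min ≈ 0.3800+3.6100+0.0000+0.3300  ⇒  S_min = 108/25 m

S_min = 108/25 m = 4.3200 m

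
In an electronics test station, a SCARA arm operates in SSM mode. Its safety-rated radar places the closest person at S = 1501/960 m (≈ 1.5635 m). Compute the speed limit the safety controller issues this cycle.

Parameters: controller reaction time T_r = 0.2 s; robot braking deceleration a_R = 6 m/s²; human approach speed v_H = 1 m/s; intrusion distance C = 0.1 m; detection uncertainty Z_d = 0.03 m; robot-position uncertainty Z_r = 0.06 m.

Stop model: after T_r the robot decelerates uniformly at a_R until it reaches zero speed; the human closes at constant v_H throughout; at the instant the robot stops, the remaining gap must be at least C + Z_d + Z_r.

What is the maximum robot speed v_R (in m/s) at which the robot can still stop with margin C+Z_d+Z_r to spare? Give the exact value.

quadratic (1/12)·v² + (11/30)·v + (-5633/4800) = 0
  disc = (11/30)² − 4·(1/12)·(-5633/4800) = 841/1600 ; √disc = 29/40
  v_R = (−(11/30) + 29/40) / (2·(1/12)) = 43/20 m/s
check:
stop time T_s = (43/20)/6 = 0.3583 s
reaction-phase robot travel = 2.1500·0.2000 = 0.4300 m
robot covers 2.1500·0.3583 − ½·6.0000·0.3583² = 0.3852 m while stopping
human over T_r+T_s: 1.0000·(0.2000+0.3583) = 0.5583 m
C+Z_d+Z_r = 0.1000+0.0300+0.0600 = 0.1900 m
sum ≈ 0.4300+0.3852+0.5583+0.1900 ≈ 1.5635 m = S ✓

v_R_max = 43/20 m/s = 2.1500 m/s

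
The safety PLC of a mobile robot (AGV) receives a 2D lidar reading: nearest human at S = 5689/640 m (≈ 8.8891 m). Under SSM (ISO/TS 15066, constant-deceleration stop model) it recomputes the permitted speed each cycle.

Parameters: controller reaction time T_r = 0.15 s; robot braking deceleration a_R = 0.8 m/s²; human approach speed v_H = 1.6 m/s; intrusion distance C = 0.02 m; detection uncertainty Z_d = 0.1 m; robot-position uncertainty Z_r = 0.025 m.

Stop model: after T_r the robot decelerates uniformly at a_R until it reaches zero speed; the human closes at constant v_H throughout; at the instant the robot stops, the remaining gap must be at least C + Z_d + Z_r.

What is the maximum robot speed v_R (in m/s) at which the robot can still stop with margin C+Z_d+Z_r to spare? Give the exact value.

quadratic (5/8)·v² + (43/20)·v + (-27213/3200) = 0
  disc = (43/20)² − 4·(5/8)·(-27213/3200) = 165649/6400 ; √disc = 407/80
  v_R = (−(43/20) + 407/80) / (2·(5/8)) = 47/20 m/s
check:
T_s = v_R/a_R = (47/20)/(4/5) = 2.9375 s
reaction-phase robot travel = 2.3500·0.1500 = 0.3525 m
braking distance = 2.3500²/(2·0.8000) = 3.4516 m
human closes 1.6000·3.0875 = 4.9400 m
residual clearance needed = 0.0200+0.1000+0.0250 = 0.1450 m
sum ≈ 0.3525+3.4516+4.9400+0.1450 ≈ 8.8891 m = S ✓

v_R_max = 47/20 m/s = 2.3500 m/s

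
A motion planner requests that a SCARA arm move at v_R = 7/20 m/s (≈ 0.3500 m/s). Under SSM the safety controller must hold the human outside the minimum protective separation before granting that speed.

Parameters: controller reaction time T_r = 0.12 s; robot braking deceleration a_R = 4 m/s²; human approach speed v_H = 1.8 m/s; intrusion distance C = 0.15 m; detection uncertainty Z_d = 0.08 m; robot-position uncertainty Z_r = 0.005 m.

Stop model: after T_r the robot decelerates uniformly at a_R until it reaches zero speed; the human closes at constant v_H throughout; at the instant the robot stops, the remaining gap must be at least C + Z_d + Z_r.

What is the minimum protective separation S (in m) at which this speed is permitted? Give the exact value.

braking lasts T_s = (7/20)/4 = 0.0875 s
reaction-phase robot travel = 0.3500·0.1200 = 0.0420 m
robot under decel: 0.3500²/(2·4.0000) = 0.0153 m
human closes 1.8000·0.2075 = 0.3735 m
residual clearance needed = 0.1500+0.0800+0.0050 = 0.2350 m
S_min ≈ 0.0420+0.0153+0.3735+0.2350  ⇒  S_min = 10653/16000 m

S_min = 10653/16000 m = 0.6658 m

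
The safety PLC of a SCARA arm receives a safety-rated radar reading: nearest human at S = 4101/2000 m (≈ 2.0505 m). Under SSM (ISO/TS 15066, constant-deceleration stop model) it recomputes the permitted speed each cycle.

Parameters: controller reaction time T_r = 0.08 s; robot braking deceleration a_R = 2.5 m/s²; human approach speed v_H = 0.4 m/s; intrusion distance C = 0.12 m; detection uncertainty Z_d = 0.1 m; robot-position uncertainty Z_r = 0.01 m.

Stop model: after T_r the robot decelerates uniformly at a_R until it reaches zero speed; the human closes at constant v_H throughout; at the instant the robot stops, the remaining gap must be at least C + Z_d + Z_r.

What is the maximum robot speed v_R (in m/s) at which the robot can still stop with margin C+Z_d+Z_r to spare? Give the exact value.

v_R_max = 49/20 m/s = 2.4500 m/s

at the boundary: (1/5)·v² + (6/25)·v + (-3577/2000) = 0
  disc = (6/25)² − 4·(1/5)·(-3577/2000) = 3721/2500 ; √disc = 61/50
  v_R = (−(6/25) + 61/50) / (2·(1/5)) = 49/20 m/s
check:
stop time T_s = (49/20)/(5/2) = 0.9800 s
reaction-phase robot travel = 2.4500·0.0800 = 0.1960 m
robot covers 2.4500·0.9800 − ½·2.5000·0.9800² = 1.2005 m while stopping
person approaches 0.4000·(0.0800+0.9800) = 0.4240 m
C+Z_d+Z_r = 0.1200+0.1000+0.0100 = 0.2300 m
sum ≈ 0.1960+1.2005+0.4240+0.2300 ≈ 2.0505 m = S ✓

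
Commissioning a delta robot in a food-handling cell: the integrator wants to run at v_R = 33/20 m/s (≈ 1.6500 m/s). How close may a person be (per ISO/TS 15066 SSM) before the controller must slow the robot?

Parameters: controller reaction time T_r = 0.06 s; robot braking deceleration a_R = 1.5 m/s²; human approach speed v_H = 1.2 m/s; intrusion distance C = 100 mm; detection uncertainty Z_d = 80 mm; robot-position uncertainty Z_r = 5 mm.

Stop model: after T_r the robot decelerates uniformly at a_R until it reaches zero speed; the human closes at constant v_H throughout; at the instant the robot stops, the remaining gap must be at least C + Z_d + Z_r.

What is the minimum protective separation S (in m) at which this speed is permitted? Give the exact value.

S_min = 5167/2000 m = 2.5835 m

T_s = v_R/a_R = (33/20)/(3/2) = 1.1000 s
reaction-phase robot travel = 1.6500·0.0600 = 0.0990 m
braking distance = 1.6500²/(2·1.5000) = 0.9075 m
human closes 1.2000·1.1600 = 1.3920 m
margins: 0.1000+0.0800+0.0050 = 0.1850 m
S_min ≈ 0.0990+0.9075+1.3920+0.1850  ⇒  S_min = 5167/2000 m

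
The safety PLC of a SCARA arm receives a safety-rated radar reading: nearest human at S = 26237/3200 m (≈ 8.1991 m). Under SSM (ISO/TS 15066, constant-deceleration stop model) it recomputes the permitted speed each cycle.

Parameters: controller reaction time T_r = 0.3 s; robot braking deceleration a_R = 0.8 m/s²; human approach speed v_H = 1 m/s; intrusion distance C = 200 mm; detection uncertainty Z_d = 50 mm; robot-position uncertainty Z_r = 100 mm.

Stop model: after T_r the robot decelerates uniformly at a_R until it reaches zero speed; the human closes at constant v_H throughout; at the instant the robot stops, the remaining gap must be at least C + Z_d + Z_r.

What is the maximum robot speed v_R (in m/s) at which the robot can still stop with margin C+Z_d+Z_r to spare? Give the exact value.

quadratic (5/8)·v² + (31/20)·v + (-24157/3200) = 0
  disc = (31/20)² − 4·(5/8)·(-24157/3200) = 136161/6400 ; √disc = 369/80
  v_R = (−(31/20) + 369/80) / (2·(5/8)) = 49/20 m/s
check:
T_s = v_R/a_R = (49/20)/(4/5) = 3.0625 s
reaction-phase robot travel = 2.4500·0.3000 = 0.7350 m
robot under decel: 2.4500²/(2·0.8000) = 3.7516 m
human closes 1.0000·3.3625 = 3.3625 m
margins: 0.2000+0.0500+0.1000 = 0.3500 m
sum ≈ 0.7350+3.7516+3.3625+0.3500 ≈ 8.1991 m = S ✓

v_R_max = 49/20 m/s = 2.4500 m/s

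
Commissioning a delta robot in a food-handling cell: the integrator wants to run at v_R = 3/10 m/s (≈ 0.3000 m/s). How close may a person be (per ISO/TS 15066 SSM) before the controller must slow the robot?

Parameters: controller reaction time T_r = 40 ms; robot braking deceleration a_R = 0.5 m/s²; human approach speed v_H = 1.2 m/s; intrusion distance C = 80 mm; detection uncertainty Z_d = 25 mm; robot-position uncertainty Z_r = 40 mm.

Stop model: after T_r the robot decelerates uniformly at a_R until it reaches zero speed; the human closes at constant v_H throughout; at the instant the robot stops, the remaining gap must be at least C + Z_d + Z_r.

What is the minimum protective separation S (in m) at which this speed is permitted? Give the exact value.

S_min = 203/200 m = 1.0150 m

stop time T_s = (3/10)/(1/2) = 0.6000 s
reaction-phase robot travel = 0.3000·0.0400 = 0.0120 m
robot under decel: 0.3000²/(2·0.5000) = 0.0900 m
human closes 1.2000·0.6400 = 0.7680 m
residual clearance needed = 0.0800+0.0250+0.0400 = 0.1450 m
S_min ≈ 0.0120+0.0900+0.7680+0.1450  ⇒  S_min = 203/200 m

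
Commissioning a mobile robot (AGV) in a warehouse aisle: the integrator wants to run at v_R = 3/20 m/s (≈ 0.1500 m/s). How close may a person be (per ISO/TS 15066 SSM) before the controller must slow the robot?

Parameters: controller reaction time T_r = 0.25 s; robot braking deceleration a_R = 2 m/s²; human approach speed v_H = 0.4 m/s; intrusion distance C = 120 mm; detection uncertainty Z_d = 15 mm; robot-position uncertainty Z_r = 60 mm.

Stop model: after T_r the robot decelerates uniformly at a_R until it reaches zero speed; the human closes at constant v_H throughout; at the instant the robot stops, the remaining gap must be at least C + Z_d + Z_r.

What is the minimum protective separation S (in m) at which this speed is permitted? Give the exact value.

S_min = 589/1600 m = 0.3681 m

braking lasts T_s = (3/20)/2 = 0.0750 s
robot in T_r: 0.1500·0.2500 = 0.0375 m
robot covers 0.1500·0.0750 − ½·2.0000·0.0750² = 0.0056 m while stopping
person approaches 0.4000·(0.2500+0.0750) = 0.1300 m
residual clearance needed = 0.1200+0.0150+0.0600 = 0.1950 m
S_min ≈ 0.0375+0.0056+0.1300+0.1950  ⇒  S_min = 589/1600 m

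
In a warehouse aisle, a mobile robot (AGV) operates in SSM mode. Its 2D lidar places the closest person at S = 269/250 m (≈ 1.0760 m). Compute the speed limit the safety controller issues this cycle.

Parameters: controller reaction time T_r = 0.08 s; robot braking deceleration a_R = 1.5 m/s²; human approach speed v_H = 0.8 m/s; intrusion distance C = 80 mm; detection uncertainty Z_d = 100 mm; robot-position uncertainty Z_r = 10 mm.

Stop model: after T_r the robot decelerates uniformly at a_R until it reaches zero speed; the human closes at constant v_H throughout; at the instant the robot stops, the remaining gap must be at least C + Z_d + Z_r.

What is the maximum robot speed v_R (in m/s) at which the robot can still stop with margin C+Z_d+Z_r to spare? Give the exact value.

v_R_max = 9/10 m/s = 0.9000 m/s

at the boundary: (1/3)·v² + (46/75)·v + (-411/500) = 0
  disc = (46/75)² − 4·(1/3)·(-411/500) = 8281/5625 ; √disc = 91/75
  v_R = (−(46/75) + 91/75) / (2·(1/3)) = 9/10 m/s
check:
braking lasts T_s = (9/10)/(3/2) = 0.6000 s
robot covers v_R·T_r = 0.9000·0.0800 = 0.0720 m before braking
robot covers 0.9000·0.6000 − ½·1.5000·0.6000² = 0.2700 m while stopping
human over T_r+T_s: 0.8000·(0.0800+0.6000) = 0.5440 m
C+Z_d+Z_r = 0.0800+0.1000+0.0100 = 0.1900 m
sum ≈ 0.0720+0.2700+0.5440+0.1900 ≈ 1.0760 m = S ✓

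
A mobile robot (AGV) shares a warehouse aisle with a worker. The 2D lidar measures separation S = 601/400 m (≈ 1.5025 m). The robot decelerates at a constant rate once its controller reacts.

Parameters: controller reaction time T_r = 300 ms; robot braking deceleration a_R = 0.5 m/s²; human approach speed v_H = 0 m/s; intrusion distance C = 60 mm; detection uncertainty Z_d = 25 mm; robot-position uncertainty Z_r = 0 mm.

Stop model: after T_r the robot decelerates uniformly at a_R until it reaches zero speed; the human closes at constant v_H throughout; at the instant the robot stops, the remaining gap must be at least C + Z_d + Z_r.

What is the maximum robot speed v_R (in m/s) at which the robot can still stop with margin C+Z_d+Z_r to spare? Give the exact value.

collect terms ⇒ (1)·v_R² + (3/10)·v_R + (-567/400) = 0
  disc = (3/10)² − 4·(1)·(-567/400) = 144/25 ; √disc = 12/5
  v_R = (−(3/10) + 12/5) / (2·(1)) = 21/20 m/s
check:
T_s = v_R/a_R = (21/20)/(1/2) = 2.1000 s
reaction-phase robot travel = 1.0500·0.3000 = 0.3150 m
robot covers 1.0500·2.1000 − ½·0.5000·2.1000² = 1.1025 m while stopping
person approaches 0.0000·(0.3000+2.1000) = 0.0000 m
margins: 0.0600+0.0250+0.0000 = 0.0850 m
sum ≈ 0.3150+1.1025+0.0000+0.0850 ≈ 1.5025 m = S ✓

v_R_max = 21/20 m/s = 1.0500 m/s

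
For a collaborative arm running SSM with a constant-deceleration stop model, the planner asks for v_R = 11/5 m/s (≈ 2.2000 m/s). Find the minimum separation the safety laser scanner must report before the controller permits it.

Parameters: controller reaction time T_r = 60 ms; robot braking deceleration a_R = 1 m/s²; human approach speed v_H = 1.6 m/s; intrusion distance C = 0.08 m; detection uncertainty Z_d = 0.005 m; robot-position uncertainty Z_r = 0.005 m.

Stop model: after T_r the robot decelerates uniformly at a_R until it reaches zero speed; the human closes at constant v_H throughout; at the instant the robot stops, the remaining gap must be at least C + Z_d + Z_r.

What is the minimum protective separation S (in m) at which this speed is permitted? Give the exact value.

S_min = 3129/500 m = 6.2580 m

braking lasts T_s = (11/5)/1 = 2.2000 s
robot in T_r: 2.2000·0.0600 = 0.1320 m
robot under decel: 2.2000²/(2·1.0000) = 2.4200 m
person approaches 1.6000·(0.0600+2.2000) = 3.6160 m
residual clearance needed = 0.0800+0.0050+0.0050 = 0.0900 m
S_min ≈ 0.1320+2.4200+3.6160+0.0900  ⇒  S_min = 3129/500 m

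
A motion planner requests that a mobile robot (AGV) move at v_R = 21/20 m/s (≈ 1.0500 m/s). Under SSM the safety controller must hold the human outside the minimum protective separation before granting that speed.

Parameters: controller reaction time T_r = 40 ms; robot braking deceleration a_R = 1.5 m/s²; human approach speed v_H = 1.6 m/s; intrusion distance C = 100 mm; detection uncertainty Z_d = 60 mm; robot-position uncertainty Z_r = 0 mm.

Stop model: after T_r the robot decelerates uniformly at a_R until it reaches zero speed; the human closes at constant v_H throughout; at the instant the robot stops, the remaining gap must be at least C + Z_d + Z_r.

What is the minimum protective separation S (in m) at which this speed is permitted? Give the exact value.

S_min = 3507/2000 m = 1.7535 m

stop time T_s = (21/20)/(3/2) = 0.7000 s
robot covers v_R·T_r = 1.0500·0.0400 = 0.0420 m before braking
braking distance = 1.0500²/(2·1.5000) = 0.3675 m
human over T_r+T_s: 1.6000·(0.0400+0.7000) = 1.1840 m
margins: 0.1000+0.0600+0.0000 = 0.1600 m
S_min ≈ 0.0420+0.3675+1.1840+0.1600  ⇒  S_min = 3507/2000 m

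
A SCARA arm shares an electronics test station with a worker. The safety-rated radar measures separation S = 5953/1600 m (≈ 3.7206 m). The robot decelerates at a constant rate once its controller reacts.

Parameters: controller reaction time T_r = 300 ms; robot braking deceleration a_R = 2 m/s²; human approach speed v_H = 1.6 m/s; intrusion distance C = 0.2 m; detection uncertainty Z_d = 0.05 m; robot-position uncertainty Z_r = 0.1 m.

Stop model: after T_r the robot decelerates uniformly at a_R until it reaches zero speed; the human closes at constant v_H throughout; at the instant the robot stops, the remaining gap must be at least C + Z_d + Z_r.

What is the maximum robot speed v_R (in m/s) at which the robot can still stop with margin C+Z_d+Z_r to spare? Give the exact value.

at the boundary: (1/4)·v² + (11/10)·v + (-185/64) = 0
  disc = (11/10)² − 4·(1/4)·(-185/64) = 6561/1600 ; √disc = 81/40
  v_R = (−(11/10) + 81/40) / (2·(1/4)) = 37/20 m/s
check:
T_s = v_R/a_R = (37/20)/2 = 0.9250 s
reaction-phase robot travel = 1.8500·0.3000 = 0.5550 m
robot under decel: 1.8500²/(2·2.0000) = 0.8556 m
human closes 1.6000·1.2250 = 1.9600 m
margins: 0.2000+0.0500+0.1000 = 0.3500 m
sum ≈ 0.5550+0.8556+1.9600+0.3500 ≈ 3.7206 m = S ✓

v_R_max = 37/20 m/s = 1.8500 m/s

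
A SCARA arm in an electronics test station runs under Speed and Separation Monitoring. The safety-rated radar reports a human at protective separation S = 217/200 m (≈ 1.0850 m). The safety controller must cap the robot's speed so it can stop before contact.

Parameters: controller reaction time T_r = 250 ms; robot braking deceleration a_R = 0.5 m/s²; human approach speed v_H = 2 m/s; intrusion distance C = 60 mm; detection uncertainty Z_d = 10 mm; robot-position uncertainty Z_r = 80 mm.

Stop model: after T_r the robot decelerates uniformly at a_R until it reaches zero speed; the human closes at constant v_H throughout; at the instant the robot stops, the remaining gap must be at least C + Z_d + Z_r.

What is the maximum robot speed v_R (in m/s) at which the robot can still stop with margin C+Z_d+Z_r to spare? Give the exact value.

v_R_max = 1/10 m/s = 0.1000 m/s

quadratic (1)·v² + (17/4)·v + (-87/200) = 0
  disc = (17/4)² − 4·(1)·(-87/200) = 7921/400 ; √disc = 89/20
  v_R = (−(17/4) + 89/20) / (2·(1)) = 1/10 m/s
check:
stop time T_s = (1/10)/(1/2) = 0.2000 s
robot covers v_R·T_r = 0.1000·0.2500 = 0.0250 m before braking
robot under decel: 0.1000²/(2·0.5000) = 0.0100 m
human over T_r+T_s: 2.0000·(0.2500+0.2000) = 0.9000 m
C+Z_d+Z_r = 0.0600+0.0100+0.0800 = 0.1500 m
sum ≈ 0.0250+0.0100+0.9000+0.1500 ≈ 1.0850 m = S ✓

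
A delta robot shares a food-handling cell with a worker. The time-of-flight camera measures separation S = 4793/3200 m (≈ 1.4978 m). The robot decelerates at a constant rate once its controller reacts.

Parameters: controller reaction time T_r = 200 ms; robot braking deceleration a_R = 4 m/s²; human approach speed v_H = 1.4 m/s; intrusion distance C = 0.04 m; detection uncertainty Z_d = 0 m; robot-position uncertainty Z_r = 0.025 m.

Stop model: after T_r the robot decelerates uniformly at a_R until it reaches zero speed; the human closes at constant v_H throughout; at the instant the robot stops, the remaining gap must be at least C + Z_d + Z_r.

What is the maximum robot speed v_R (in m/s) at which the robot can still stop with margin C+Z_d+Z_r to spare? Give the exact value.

v_R_max = 31/20 m/s = 1.5500 m/s

collect terms ⇒ (1/8)·v_R² + (11/20)·v_R + (-3689/3200) = 0
  disc = (11/20)² − 4·(1/8)·(-3689/3200) = 225/256 ; √disc = 15/16
  v_R = (−(11/20) + 15/16) / (2·(1/8)) = 31/20 m/s
check:
stop time T_s = (31/20)/4 = 0.3875 s
robot in T_r: 1.5500·0.2000 = 0.3100 m
braking distance = 1.5500²/(2·4.0000) = 0.3003 m
human closes 1.4000·0.5875 = 0.8225 m
margins: 0.0400+0.0000+0.0250 = 0.0650 m
sum ≈ 0.3100+0.3003+0.8225+0.0650 ≈ 1.4978 m = S ✓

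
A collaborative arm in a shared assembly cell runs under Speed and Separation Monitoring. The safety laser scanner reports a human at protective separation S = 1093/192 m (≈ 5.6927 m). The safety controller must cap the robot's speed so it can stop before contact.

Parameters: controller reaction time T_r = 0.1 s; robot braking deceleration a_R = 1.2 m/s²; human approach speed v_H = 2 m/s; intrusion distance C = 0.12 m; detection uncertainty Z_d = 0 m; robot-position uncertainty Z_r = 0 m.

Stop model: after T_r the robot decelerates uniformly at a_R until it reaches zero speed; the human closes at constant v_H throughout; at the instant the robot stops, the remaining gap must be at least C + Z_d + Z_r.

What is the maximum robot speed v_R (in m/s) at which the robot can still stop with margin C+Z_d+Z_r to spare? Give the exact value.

v_R_max = 41/20 m/s = 2.0500 m/s

collect terms ⇒ (5/12)·v_R² + (53/30)·v_R + (-25789/4800) = 0
  disc = (53/30)² − 4·(5/12)·(-25789/4800) = 19321/1600 ; √disc = 139/40
  v_R = (−(53/30) + 139/40) / (2·(5/12)) = 41/20 m/s
check:
braking lasts T_s = (41/20)/(6/5) = 1.7083 s
reaction-phase robot travel = 2.0500·0.1000 = 0.2050 m
robot covers 2.0500·1.7083 − ½·1.2000·1.7083² = 1.7510 m while stopping
human closes 2.0000·1.8083 = 3.6167 m
residual clearance needed = 0.1200+0.0000+0.0000 = 0.1200 m
sum ≈ 0.2050+1.7510+3.6167+0.1200 ≈ 5.6927 m = S ✓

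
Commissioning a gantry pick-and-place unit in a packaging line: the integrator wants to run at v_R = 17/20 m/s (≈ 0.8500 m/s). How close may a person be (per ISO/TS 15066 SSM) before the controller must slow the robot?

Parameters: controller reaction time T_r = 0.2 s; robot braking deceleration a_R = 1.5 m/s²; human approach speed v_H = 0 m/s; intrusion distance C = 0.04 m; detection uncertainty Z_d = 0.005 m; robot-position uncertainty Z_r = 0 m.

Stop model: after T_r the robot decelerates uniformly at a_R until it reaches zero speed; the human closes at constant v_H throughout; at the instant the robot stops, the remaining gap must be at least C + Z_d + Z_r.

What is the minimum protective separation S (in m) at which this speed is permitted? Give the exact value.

stop time T_s = (17/20)/(3/2) = 0.5667 s
robot covers v_R·T_r = 0.8500·0.2000 = 0.1700 m before braking
braking distance = 0.8500²/(2·1.5000) = 0.2408 m
person approaches 0.0000·(0.2000+0.5667) = 0.0000 m
C+Z_d+Z_r = 0.0400+0.0050+0.0000 = 0.0450 m
S_min ≈ 0.1700+0.2408+0.0000+0.0450  ⇒  S_min = 547/1200 m

S_min = 547/1200 m = 0.4558 m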